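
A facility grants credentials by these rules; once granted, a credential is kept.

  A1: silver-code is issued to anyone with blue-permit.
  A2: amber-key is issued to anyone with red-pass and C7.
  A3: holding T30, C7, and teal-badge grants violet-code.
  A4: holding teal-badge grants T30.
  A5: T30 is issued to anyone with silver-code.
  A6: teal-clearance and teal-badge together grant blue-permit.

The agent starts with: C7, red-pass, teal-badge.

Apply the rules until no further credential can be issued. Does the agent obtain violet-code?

Holding teal-badge grants T30 (A4).
Holding T30, C7, and teal-badge grants violet-code (A3).

Yes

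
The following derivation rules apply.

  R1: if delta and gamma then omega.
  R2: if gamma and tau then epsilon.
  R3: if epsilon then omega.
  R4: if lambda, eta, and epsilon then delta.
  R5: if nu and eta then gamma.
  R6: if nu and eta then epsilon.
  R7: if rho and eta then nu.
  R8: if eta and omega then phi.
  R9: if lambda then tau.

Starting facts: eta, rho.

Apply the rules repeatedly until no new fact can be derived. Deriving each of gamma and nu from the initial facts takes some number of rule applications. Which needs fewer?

nu

nu: From rho and eta, R7 gives nu. [1 rule application]
gamma: From rho and eta, R7 gives nu. nu and eta hold, so gamma follows (R5). [2 rule applications]
nu needs fewer.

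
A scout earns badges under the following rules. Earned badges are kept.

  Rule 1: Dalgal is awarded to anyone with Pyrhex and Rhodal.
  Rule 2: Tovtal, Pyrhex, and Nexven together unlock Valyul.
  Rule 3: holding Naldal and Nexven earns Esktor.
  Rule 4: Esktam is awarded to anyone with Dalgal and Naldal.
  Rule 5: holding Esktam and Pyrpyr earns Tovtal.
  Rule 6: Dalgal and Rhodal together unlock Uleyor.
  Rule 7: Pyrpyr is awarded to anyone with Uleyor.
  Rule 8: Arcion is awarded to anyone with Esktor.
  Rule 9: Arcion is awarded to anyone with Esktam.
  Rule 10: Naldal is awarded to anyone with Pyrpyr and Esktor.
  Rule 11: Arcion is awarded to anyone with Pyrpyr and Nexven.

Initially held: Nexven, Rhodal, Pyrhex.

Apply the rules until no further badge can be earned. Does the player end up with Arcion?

Yes

With Pyrhex and Rhodal, Dalgal is earned (Rule 1).
With Dalgal and Rhodal, Uleyor is earned (Rule 6).
With Uleyor, Pyrpyr is earned (Rule 7).
With Pyrpyr and Nexven, Arcion is earned (Rule 11).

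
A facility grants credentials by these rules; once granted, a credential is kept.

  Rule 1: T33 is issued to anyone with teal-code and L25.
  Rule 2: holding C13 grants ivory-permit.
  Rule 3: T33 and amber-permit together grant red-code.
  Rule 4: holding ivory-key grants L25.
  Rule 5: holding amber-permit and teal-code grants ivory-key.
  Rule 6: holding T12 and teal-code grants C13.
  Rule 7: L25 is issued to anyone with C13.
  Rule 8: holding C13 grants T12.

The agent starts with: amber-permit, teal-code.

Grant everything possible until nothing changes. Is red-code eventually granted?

Holding amber-permit and teal-code grants ivory-key (Rule 5).
Holding ivory-key grants L25 (Rule 4).
Holding teal-code and L25 grants T33 (Rule 1).
Holding T33 and amber-permit grants red-code (Rule 3).

Yes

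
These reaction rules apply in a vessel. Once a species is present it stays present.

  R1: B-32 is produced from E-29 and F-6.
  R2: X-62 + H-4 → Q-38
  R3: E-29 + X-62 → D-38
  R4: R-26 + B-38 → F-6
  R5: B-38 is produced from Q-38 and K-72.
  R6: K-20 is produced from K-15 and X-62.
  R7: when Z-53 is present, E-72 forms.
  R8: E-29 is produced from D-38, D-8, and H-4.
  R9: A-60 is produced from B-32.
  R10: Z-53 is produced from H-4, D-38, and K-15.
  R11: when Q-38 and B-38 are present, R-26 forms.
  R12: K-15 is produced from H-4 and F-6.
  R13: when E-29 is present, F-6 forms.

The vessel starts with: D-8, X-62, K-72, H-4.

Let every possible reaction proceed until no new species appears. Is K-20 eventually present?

X-62 and H-4 present → Q-38 forms (R2).
Q-38 and K-72 present → B-38 forms (R5).
Q-38 and B-38 present → R-26 forms (R11).
R-26 and B-38 present → F-6 forms (R4).
H-4 and F-6 present → K-15 forms (R12).
K-15 and X-62 present → K-20 forms (R6).

Yes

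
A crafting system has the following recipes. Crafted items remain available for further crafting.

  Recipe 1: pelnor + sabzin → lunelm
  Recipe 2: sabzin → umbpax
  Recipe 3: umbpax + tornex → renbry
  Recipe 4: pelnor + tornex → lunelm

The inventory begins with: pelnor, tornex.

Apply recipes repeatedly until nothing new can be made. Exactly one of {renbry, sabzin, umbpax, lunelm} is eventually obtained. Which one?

lunelm

pelnor + tornex → lunelm (Recipe 4).
umbpax would need sabzin (Recipe 2), but sabzin is never obtained. No rule produces sabzin, and it is not given. renbry would need umbpax and tornex (Recipe 3), but umbpax is never obtained.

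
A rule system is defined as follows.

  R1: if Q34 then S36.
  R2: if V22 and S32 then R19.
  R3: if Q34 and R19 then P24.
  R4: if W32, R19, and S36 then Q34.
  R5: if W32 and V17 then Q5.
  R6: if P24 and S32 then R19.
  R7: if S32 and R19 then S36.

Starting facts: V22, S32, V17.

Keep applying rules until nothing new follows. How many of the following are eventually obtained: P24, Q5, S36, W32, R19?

From V22 and S32, R2 gives R19.
S32 and R19 hold, so S36 follows (R7).
P24 would need Q34 and R19 (R3), but Q34 is never established.
Q5 would need W32 and V17 (R5), but W32 is never established.
S36: reached.
No rule produces W32, and it is not given.
R19: reached.
Reached: S36 and R19 — 2 of the 5.

2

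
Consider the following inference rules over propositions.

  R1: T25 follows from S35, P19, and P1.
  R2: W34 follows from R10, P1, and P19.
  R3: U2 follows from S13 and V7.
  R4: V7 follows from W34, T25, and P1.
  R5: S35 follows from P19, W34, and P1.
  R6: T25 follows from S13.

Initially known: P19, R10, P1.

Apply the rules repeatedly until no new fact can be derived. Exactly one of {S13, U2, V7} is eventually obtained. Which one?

R10, P1, and P19 hold, so W34 follows (R2).
From P19, W34, and P1, R5 gives S35.
S35, P19, and P1 hold, so T25 follows (R1).
W34, T25, and P1 hold, so V7 follows (R4).
No rule produces S13, and it is not given. U2 would need S13 and V7 (R3), but S13 is never established.

V7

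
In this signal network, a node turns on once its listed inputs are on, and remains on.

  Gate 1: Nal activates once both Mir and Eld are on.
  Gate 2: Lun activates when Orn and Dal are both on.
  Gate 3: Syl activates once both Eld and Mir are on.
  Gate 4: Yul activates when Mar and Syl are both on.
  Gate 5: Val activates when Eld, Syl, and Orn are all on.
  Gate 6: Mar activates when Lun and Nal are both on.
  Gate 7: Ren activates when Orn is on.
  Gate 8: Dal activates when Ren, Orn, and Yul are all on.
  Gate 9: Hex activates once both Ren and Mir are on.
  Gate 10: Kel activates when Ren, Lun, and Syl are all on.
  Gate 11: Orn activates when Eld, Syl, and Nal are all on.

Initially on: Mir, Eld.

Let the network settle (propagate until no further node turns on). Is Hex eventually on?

Yes

Gate 3: Eld and Mir on → Syl on.
Gate 1: Mir and Eld on → Nal on.
Eld, Syl, and Nal are on, so Orn activates (Gate 11).
Gate 7: Orn on → Ren on.
Ren and Mir are on, so Hex activates (Gate 9).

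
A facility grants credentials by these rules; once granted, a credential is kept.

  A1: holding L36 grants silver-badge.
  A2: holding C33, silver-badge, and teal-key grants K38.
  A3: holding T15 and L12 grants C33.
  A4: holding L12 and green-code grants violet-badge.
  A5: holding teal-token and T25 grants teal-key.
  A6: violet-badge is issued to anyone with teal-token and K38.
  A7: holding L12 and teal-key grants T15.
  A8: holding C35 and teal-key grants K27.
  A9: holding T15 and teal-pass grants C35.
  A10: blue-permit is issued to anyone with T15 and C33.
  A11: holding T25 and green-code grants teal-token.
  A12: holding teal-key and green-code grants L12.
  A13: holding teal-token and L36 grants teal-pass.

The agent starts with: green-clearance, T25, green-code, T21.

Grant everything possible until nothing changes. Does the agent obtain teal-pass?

No

teal-pass would need teal-token and L36 (A13), but L36 is never granted.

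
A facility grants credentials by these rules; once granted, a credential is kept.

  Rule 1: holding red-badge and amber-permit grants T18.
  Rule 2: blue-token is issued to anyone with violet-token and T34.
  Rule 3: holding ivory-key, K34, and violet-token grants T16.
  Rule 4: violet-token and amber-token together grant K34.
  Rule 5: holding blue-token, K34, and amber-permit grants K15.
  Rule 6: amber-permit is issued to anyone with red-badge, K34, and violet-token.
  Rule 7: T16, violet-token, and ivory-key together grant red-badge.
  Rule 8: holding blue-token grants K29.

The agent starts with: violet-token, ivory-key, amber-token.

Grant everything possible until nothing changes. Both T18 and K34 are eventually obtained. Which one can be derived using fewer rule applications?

K34

K34: Holding violet-token and amber-token grants K34 (Rule 4). [1 rule application]
T18: Holding violet-token and amber-token grants K34 (Rule 4). Holding ivory-key, K34, and violet-token grants T16 (Rule 3). Holding T16, violet-token, and ivory-key grants red-badge (Rule 7). Holding red-badge, K34, and violet-token grants amber-permit (Rule 6). Holding red-badge and amber-permit grants T18 (Rule 1). [5 rule applications]
K34 needs fewer.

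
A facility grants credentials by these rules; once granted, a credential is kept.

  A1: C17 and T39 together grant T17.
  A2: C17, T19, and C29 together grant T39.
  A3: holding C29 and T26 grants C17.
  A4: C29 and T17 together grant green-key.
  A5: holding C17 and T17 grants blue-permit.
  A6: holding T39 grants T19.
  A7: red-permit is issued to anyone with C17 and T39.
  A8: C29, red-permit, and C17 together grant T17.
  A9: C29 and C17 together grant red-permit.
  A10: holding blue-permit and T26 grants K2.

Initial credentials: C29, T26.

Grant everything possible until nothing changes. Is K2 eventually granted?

Holding C29 and T26 grants C17 (A3).
Holding C29 and C17 grants red-permit (A9).
Holding C29, red-permit, and C17 grants T17 (A8).
Holding C17 and T17 grants blue-permit (A5).
Holding blue-permit and T26 grants K2 (A10).

Yes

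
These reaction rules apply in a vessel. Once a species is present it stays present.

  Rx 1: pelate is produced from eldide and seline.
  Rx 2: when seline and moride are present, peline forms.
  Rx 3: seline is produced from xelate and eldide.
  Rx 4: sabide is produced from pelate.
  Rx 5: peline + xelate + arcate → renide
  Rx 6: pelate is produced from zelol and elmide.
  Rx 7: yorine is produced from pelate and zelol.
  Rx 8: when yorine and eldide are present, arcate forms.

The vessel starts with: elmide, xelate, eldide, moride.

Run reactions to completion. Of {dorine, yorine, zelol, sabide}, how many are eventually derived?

1

xelate and eldide present → seline forms (Rx 3).
eldide and seline present → pelate forms (Rx 1).
pelate present → sabide forms (Rx 4).
No rule produces dorine, and it is not given.
yorine would need pelate and zelol (Rx 7), but zelol never forms.
No rule produces zelol, and it is not given.
sabide: reached.
Reached: sabide — 1 of the 4.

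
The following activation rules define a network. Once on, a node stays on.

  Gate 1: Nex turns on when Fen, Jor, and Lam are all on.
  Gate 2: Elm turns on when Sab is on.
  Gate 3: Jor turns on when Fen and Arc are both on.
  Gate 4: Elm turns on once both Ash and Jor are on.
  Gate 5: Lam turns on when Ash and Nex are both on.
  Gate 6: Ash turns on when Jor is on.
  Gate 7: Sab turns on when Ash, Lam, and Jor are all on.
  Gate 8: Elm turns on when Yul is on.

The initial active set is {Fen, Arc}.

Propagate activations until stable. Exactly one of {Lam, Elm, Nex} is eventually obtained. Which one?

Elm

Gate 3: Fen and Arc on → Jor on.
Jor is on, so Ash turns on (Gate 6).
Gate 4: Ash and Jor on → Elm on.
Lam would need Ash and Nex (Gate 5), but Nex never turns on. Nex would need Fen, Jor, and Lam (Gate 1), but Lam never turns on.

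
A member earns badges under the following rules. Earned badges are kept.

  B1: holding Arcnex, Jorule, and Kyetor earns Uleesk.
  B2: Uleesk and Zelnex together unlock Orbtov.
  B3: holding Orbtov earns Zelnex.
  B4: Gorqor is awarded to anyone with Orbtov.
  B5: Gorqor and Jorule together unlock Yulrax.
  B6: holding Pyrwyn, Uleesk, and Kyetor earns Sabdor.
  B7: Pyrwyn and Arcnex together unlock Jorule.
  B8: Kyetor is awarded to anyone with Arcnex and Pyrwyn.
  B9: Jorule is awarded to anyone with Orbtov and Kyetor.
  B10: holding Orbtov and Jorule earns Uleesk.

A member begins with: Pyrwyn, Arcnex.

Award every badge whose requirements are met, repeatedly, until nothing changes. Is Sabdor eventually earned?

Yes

With Pyrwyn and Arcnex, Jorule is earned (B7).
With Arcnex and Pyrwyn, Kyetor is earned (B8).
With Arcnex, Jorule, and Kyetor, Uleesk is earned (B1).
With Pyrwyn, Uleesk, and Kyetor, Sabdor is earned (B6).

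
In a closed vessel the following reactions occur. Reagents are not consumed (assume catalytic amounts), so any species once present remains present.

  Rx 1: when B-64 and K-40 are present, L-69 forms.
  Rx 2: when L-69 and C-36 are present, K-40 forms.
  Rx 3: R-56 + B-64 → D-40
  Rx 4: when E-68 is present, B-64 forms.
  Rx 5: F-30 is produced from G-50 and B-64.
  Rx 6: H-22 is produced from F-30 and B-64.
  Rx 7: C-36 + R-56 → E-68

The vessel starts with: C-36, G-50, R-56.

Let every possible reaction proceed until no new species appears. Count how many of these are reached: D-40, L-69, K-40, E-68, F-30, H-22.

4

C-36 and R-56 present → E-68 forms (Rx 7).
E-68 present → B-64 forms (Rx 4).
G-50 and B-64 present → F-30 forms (Rx 5).
R-56 and B-64 present → D-40 forms (Rx 3).
F-30 and B-64 present → H-22 forms (Rx 6).
D-40: reached.
L-69 would need B-64 and K-40 (Rx 1), but K-40 never forms.
K-40 would need L-69 and C-36 (Rx 2), but L-69 never forms.
E-68: reached.
F-30: reached.
H-22: reached.
Reached: D-40, E-68, F-30, and H-22 — 4 of the 6.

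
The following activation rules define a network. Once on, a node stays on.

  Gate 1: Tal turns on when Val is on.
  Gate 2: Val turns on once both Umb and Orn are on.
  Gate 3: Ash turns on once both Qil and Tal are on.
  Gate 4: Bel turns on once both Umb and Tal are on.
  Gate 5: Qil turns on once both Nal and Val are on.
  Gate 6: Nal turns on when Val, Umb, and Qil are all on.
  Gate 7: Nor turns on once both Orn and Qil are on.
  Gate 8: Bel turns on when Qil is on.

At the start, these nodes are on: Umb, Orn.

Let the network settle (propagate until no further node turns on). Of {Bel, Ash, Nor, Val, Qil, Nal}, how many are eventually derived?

2

Umb and Orn are on, so Val turns on (Gate 2).
Gate 1: Val on → Tal on.
Umb and Tal are on, so Bel turns on (Gate 4).
Bel: reached.
Ash would need Qil and Tal (Gate 3), but Qil never turns on.
Nor would need Orn and Qil (Gate 7), but Qil never turns on.
Val: reached.
Qil would need Nal and Val (Gate 5), but Nal never turns on.
Nal would need Val, Umb, and Qil (Gate 6), but Qil never turns on.
Reached: Bel and Val — 2 of the 6.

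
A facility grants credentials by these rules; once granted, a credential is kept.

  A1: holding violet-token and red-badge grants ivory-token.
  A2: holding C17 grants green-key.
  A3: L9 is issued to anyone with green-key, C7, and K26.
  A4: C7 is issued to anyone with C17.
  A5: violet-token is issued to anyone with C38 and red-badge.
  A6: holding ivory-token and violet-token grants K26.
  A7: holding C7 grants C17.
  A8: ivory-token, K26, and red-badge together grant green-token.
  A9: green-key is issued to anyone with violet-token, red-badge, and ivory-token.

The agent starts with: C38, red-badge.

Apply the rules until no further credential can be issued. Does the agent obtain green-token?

Yes

Holding C38 and red-badge grants violet-token (A5).
Holding violet-token and red-badge grants ivory-token (A1).
Holding ivory-token and violet-token grants K26 (A6).
Holding ivory-token, K26, and red-badge grants green-token (A8).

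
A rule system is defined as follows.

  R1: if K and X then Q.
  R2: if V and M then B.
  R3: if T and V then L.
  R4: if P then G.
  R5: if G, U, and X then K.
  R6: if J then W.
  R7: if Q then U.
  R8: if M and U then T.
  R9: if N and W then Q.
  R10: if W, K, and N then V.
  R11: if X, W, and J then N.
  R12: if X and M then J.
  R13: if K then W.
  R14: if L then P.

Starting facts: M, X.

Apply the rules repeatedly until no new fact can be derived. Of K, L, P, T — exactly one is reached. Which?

X and M hold, so J follows (R12).
J holds, so W follows (R6).
X, W, and J hold, so N follows (R11).
From N and W, R9 gives Q.
From Q, R7 gives U.
From M and U, R8 gives T.
K would need G, U, and X (R5), but G is never established. L would need T and V (R3), but V is never established. P would need L (R14), but L is never established.

T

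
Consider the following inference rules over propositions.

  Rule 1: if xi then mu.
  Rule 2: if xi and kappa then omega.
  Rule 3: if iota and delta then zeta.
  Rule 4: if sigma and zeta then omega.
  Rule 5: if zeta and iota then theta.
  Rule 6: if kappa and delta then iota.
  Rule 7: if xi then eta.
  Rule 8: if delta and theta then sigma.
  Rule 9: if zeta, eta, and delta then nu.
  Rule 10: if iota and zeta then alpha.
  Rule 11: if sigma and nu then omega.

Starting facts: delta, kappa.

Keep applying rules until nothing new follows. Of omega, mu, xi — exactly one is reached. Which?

From kappa and delta, Rule 6 gives iota.
From iota and delta, Rule 3 gives zeta.
zeta and iota hold, so theta follows (Rule 5).
delta and theta hold, so sigma follows (Rule 8).
From sigma and zeta, Rule 4 gives omega.
mu would need xi (Rule 1), but xi is never established. No rule produces xi, and it is not given.

omega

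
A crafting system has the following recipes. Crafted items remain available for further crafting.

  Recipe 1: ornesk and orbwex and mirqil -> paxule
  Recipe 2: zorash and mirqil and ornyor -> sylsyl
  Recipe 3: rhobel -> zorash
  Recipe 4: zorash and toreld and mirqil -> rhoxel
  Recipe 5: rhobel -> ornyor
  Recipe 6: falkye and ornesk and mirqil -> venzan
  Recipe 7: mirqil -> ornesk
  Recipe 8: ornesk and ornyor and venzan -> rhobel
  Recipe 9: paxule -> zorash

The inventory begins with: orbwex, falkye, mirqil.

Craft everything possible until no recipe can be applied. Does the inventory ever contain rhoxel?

rhoxel would need zorash, toreld, and mirqil (Recipe 4), but toreld is never obtained.

No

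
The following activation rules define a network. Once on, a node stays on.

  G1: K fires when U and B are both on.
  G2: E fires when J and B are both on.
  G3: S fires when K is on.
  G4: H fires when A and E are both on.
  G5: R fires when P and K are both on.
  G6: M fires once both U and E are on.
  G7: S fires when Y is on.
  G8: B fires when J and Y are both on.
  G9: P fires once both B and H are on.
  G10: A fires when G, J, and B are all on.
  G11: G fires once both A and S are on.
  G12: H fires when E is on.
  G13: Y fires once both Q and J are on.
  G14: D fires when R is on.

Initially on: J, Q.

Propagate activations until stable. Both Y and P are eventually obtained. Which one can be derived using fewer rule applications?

Y

Y: G13: Q and J on → Y on. [1 rule application]
P: G13: Q and J on → Y on. G8: J and Y on → B on. G2: J and B on → E on. G12: E on → H on. G9: B and H on → P on. [5 rule applications]
Y needs fewer.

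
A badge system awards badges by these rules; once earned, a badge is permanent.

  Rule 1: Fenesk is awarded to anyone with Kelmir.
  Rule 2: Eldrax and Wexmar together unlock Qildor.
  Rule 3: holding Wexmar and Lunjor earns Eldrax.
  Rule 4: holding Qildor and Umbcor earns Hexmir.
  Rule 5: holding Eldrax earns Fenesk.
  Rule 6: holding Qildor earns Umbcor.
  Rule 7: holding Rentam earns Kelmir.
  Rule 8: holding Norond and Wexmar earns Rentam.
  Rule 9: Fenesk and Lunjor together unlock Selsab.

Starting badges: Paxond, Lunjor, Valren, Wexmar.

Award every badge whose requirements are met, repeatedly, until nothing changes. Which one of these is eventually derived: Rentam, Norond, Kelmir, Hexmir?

Hexmir

With Wexmar and Lunjor, Eldrax is earned (Rule 3).
With Eldrax and Wexmar, Qildor is earned (Rule 2).
With Qildor, Umbcor is earned (Rule 6).
With Qildor and Umbcor, Hexmir is earned (Rule 4).
No rule produces Norond, and it is not given. Kelmir would need Rentam (Rule 7), but Rentam is never earned. Rentam would need Norond and Wexmar (Rule 8), but Norond is never earned.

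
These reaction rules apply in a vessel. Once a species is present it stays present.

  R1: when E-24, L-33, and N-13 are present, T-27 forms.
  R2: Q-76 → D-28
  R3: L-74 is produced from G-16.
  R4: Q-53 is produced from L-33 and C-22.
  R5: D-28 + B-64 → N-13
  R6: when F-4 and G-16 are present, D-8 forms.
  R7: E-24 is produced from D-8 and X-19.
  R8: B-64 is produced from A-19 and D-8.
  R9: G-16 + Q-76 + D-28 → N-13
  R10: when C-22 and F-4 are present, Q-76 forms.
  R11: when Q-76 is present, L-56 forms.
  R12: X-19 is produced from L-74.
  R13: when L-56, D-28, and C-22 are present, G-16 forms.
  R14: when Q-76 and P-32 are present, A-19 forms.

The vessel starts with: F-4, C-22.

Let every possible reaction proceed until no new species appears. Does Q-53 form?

No

Q-53 would need L-33 and C-22 (R4), but L-33 never forms.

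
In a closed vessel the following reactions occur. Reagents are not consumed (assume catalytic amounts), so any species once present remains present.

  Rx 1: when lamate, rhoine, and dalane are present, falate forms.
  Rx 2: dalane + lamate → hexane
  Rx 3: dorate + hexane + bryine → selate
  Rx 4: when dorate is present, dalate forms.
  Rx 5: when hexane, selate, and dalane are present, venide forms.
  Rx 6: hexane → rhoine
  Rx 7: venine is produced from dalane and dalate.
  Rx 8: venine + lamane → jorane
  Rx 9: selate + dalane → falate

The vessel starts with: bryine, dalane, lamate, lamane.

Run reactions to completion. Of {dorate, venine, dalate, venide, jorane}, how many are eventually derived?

No rule produces dorate, and it is not given.
venine would need dalane and dalate (Rx 7), but dalate never forms.
dalate would need dorate (Rx 4), but dorate never forms.
venide would need hexane, selate, and dalane (Rx 5), but selate never forms.
jorane would need venine and lamane (Rx 8), but venine never forms.
None of the 5 are reached.

0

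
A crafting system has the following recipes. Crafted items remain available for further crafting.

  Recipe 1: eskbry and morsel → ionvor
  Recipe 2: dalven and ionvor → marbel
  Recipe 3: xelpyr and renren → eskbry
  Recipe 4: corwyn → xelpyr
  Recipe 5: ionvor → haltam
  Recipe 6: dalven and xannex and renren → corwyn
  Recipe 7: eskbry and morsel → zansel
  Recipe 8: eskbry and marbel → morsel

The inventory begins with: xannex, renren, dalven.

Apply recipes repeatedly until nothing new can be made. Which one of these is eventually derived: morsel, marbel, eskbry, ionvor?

dalven and xannex and renren → corwyn (Recipe 6).
Using Recipe 4, corwyn makes xelpyr.
Using Recipe 3, xelpyr and renren make eskbry.
marbel would need dalven and ionvor (Recipe 2), but ionvor is never obtained. morsel would need eskbry and marbel (Recipe 8), but marbel is never obtained. ionvor would need eskbry and morsel (Recipe 1), but morsel is never obtained.

eskbry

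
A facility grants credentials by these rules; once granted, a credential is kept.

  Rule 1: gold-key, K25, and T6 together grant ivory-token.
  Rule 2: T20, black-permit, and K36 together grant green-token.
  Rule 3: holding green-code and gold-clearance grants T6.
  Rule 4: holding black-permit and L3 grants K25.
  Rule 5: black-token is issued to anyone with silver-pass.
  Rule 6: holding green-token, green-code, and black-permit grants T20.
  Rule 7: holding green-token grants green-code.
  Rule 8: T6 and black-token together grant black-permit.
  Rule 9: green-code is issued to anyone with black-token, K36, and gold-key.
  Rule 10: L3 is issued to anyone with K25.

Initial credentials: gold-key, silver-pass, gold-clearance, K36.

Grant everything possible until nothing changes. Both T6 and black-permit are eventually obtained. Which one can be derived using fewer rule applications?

T6

T6: Holding silver-pass grants black-token (Rule 5). Holding black-token, K36, and gold-key grants green-code (Rule 9). Holding green-code and gold-clearance grants T6 (Rule 3). [3 rule applications]
black-permit: Holding silver-pass grants black-token (Rule 5). Holding black-token, K36, and gold-key grants green-code (Rule 9). Holding green-code and gold-clearance grants T6 (Rule 3). Holding T6 and black-token grants black-permit (Rule 8). [4 rule applications]
T6 needs fewer.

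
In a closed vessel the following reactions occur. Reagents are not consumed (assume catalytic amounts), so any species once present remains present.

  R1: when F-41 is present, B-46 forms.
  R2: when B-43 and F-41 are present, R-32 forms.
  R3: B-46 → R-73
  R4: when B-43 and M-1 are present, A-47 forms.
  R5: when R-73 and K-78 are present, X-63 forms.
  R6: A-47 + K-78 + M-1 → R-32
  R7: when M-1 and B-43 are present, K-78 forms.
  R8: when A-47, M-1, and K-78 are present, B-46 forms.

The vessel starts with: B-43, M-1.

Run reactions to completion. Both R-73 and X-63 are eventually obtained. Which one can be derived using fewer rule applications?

R-73

R-73: M-1 and B-43 present → K-78 forms (R7). B-43 and M-1 present → A-47 forms (R4). A-47, M-1, and K-78 present → B-46 forms (R8). B-46 present → R-73 forms (R3). [4 rule applications]
X-63: M-1 and B-43 present → K-78 forms (R7). B-43 and M-1 present → A-47 forms (R4). A-47, M-1, and K-78 present → B-46 forms (R8). B-46 present → R-73 forms (R3). R-73 and K-78 present → X-63 forms (R5). [5 rule applications]
R-73 needs fewer.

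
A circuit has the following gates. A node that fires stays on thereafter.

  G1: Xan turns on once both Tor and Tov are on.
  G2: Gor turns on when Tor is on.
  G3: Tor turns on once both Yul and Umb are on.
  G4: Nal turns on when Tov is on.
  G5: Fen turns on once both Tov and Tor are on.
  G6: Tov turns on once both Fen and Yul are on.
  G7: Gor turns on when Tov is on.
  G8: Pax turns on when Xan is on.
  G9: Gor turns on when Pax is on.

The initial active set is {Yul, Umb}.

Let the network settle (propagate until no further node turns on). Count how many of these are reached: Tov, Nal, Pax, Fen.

0

Tov would need Fen and Yul (G6), but Fen never turns on.
Nal would need Tov (G4), but Tov never turns on.
Pax would need Xan (G8), but Xan never turns on.
Fen would need Tov and Tor (G5), but Tov never turns on.
None of the 4 are reached.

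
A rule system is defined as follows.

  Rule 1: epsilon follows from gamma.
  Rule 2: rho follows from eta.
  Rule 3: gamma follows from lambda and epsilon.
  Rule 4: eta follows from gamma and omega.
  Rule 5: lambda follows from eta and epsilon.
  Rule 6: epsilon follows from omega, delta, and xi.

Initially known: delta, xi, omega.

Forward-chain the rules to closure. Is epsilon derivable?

From omega, delta, and xi, Rule 6 gives epsilon.

Yes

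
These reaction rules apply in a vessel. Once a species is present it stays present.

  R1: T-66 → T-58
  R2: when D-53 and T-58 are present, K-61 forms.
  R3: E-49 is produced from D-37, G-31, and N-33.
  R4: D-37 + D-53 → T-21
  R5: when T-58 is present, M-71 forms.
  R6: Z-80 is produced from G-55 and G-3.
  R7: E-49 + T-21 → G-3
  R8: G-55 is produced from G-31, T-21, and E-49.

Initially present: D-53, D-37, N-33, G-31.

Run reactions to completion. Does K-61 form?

No

K-61 would need D-53 and T-58 (R2), but T-58 never forms.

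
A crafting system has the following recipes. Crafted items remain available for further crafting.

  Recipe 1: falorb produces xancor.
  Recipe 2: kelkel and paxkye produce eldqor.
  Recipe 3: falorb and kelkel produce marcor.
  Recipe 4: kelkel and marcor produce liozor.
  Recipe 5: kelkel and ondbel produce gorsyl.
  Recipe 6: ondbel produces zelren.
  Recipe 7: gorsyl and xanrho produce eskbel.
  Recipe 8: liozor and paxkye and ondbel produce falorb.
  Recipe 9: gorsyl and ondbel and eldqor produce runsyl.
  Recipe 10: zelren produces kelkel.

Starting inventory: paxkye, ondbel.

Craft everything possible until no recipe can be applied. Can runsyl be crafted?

Yes

Using Recipe 6, ondbel makes zelren.
zelren → kelkel (Recipe 10).
Using Recipe 5, kelkel and ondbel make gorsyl.
kelkel and paxkye → eldqor (Recipe 2).
Using Recipe 9, gorsyl, ondbel, and eldqor make runsyl.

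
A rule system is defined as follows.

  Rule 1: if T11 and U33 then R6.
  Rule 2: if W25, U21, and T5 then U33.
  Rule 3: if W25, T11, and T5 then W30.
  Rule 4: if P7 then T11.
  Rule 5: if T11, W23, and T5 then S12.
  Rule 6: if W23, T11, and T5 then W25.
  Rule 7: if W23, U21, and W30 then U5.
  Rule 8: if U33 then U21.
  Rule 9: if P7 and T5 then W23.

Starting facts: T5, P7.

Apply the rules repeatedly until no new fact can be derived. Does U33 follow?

No

U33 would need W25, U21, and T5 (Rule 2), but U21 is never established.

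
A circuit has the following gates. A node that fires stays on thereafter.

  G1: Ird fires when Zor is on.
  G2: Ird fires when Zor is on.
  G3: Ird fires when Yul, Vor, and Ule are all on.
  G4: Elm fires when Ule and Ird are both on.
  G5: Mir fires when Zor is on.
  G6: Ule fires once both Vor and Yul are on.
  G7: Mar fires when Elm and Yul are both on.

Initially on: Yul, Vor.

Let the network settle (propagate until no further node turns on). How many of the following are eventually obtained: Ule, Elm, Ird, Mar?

4

Vor and Yul are on, so Ule fires (G6).
G3: Yul, Vor, and Ule on → Ird on.
G4: Ule and Ird on → Elm on.
G7: Elm and Yul on → Mar on.
Ule: reached.
Elm: reached.
Ird: reached.
Mar: reached.
All 4 are reached.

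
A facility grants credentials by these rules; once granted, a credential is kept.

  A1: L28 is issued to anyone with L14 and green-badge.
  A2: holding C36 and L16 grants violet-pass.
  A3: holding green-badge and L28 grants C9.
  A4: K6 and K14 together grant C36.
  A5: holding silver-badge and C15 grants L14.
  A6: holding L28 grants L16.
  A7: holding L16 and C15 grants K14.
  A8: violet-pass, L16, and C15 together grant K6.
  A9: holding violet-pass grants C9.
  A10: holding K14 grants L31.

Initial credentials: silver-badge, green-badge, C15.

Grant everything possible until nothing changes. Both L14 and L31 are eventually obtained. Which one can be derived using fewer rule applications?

L14

L14: Holding silver-badge and C15 grants L14 (A5). [1 rule application]
L31: Holding silver-badge and C15 grants L14 (A5). Holding L14 and green-badge grants L28 (A1). Holding L28 grants L16 (A6). Holding L16 and C15 grants K14 (A7). Holding K14 grants L31 (A10). [5 rule applications]
L14 needs fewer.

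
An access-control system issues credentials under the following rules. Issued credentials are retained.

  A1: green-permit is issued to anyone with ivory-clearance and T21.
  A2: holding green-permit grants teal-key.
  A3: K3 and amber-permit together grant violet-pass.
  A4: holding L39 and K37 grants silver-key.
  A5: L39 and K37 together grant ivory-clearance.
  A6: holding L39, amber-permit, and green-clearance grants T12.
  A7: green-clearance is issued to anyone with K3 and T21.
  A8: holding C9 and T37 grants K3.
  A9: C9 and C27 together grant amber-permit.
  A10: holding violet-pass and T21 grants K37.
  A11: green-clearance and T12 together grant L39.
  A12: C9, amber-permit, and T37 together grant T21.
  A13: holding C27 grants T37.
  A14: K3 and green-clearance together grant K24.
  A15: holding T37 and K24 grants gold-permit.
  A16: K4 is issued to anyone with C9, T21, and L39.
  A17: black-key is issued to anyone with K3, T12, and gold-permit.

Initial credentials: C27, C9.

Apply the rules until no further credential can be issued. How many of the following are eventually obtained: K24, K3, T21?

3

Holding C9 and C27 grants amber-permit (A9).
Holding C27 grants T37 (A13).
Holding C9 and T37 grants K3 (A8).
Holding C9, amber-permit, and T37 grants T21 (A12).
Holding K3 and T21 grants green-clearance (A7).
Holding K3 and green-clearance grants K24 (A14).
K24: reached.
K3: reached.
T21: reached.
All 3 are reached.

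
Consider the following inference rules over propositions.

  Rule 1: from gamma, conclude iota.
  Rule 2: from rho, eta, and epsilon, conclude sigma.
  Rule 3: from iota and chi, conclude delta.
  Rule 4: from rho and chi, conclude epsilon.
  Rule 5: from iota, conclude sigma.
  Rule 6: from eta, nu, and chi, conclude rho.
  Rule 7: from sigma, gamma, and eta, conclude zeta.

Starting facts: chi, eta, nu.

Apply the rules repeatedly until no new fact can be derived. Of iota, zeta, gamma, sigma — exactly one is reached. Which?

sigma

From eta, nu, and chi, Rule 6 gives rho.
From rho and chi, Rule 4 gives epsilon.
From rho, eta, and epsilon, Rule 2 gives sigma.
zeta would need sigma, gamma, and eta (Rule 7), but gamma is never established. No rule produces gamma, and it is not given. iota would need gamma (Rule 1), but gamma is never established.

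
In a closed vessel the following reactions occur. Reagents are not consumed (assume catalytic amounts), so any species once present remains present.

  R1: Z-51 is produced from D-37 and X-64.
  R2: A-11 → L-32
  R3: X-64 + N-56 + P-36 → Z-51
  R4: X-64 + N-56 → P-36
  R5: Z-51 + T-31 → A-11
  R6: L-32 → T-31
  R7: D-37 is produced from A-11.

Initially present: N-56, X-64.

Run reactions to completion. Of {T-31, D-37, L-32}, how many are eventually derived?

T-31 would need L-32 (R6), but L-32 never forms.
D-37 would need A-11 (R7), but A-11 never forms.
L-32 would need A-11 (R2), but A-11 never forms.
None of the 3 are reached.

0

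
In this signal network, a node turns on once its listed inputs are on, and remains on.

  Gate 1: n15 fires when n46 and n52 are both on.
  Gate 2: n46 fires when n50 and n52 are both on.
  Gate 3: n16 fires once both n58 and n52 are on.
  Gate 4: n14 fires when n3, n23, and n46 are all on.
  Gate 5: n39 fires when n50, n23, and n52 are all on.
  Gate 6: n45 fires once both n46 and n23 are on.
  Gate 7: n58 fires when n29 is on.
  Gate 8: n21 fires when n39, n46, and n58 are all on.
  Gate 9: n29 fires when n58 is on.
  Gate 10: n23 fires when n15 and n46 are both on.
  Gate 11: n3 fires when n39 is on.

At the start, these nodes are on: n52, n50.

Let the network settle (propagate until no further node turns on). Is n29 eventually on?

No

n29 would need n58 (Gate 9), but n58 never turns on.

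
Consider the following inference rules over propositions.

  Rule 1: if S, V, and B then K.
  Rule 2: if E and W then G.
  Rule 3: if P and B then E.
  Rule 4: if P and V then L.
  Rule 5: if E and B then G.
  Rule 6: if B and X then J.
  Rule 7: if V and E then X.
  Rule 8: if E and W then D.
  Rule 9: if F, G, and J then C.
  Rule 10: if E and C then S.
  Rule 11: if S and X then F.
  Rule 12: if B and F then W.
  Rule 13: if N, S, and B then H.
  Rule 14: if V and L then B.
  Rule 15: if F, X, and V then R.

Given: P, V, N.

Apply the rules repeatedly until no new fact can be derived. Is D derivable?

D would need E and W (Rule 8), but W is never established.

No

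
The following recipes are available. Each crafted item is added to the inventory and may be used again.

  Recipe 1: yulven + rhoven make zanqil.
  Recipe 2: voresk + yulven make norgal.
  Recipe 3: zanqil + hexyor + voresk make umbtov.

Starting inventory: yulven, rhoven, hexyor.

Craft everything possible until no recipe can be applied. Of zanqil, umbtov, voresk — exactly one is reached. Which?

Using Recipe 1, yulven and rhoven make zanqil.
No rule produces voresk, and it is not given. umbtov would need zanqil, hexyor, and voresk (Recipe 3), but voresk is never obtained.

zanqil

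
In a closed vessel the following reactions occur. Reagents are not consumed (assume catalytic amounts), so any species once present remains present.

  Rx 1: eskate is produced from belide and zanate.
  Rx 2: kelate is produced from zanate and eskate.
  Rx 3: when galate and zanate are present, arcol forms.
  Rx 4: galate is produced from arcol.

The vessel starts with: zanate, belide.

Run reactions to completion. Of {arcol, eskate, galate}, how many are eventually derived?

belide and zanate present → eskate forms (Rx 1).
arcol would need galate and zanate (Rx 3), but galate never forms.
eskate: reached.
galate would need arcol (Rx 4), but arcol never forms.
Reached: eskate — 1 of the 3.

1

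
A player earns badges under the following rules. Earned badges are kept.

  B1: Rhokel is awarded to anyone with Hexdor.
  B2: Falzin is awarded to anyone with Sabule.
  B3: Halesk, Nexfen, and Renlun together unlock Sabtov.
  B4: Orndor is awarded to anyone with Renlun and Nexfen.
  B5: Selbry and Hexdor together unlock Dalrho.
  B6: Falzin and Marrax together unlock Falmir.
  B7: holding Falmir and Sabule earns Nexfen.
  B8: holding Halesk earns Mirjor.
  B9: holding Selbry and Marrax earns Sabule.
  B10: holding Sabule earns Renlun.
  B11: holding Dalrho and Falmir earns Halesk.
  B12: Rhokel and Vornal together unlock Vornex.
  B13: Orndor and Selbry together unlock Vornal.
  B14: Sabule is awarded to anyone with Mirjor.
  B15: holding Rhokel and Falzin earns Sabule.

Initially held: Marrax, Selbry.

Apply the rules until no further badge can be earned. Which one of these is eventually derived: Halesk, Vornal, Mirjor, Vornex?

Vornal

With Selbry and Marrax, Sabule is earned (B9).
With Sabule, Falzin is earned (B2).
With Sabule, Renlun is earned (B10).
With Falzin and Marrax, Falmir is earned (B6).
With Falmir and Sabule, Nexfen is earned (B7).
With Renlun and Nexfen, Orndor is earned (B4).
With Orndor and Selbry, Vornal is earned (B13).
Halesk would need Dalrho and Falmir (B11), but Dalrho is never earned. Vornex would need Rhokel and Vornal (B12), but Rhokel is never earned. Mirjor would need Halesk (B8), but Halesk is never earned.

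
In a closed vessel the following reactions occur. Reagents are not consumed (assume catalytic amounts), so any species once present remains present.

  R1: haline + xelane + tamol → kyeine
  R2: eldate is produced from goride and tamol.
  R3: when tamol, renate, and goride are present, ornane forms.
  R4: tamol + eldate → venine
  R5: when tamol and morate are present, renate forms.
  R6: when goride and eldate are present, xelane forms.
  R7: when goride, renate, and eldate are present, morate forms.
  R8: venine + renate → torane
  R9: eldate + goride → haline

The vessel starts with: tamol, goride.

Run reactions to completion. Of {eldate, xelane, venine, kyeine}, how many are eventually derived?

goride and tamol present → eldate forms (R2).
goride and eldate present → xelane forms (R6).
tamol and eldate present → venine forms (R4).
eldate and goride present → haline forms (R9).
haline, xelane, and tamol present → kyeine forms (R1).
eldate: reached.
xelane: reached.
venine: reached.
kyeine: reached.
All 4 are reached.

4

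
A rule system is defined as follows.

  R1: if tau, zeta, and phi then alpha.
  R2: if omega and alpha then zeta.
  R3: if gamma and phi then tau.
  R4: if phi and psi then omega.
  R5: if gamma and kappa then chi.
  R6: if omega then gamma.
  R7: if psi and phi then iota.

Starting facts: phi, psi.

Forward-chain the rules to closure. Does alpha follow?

No

alpha would need tau, zeta, and phi (R1), but zeta is never established.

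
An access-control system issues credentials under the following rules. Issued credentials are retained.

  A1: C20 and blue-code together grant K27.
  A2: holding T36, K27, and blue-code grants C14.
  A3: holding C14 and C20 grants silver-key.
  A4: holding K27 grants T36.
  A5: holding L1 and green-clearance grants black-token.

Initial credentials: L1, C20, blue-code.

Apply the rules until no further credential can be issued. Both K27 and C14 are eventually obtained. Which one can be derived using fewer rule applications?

K27

K27: Holding C20 and blue-code grants K27 (A1). [1 rule application]
C14: Holding C20 and blue-code grants K27 (A1). Holding K27 grants T36 (A4). Holding T36, K27, and blue-code grants C14 (A2). [3 rule applications]
K27 needs fewer.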